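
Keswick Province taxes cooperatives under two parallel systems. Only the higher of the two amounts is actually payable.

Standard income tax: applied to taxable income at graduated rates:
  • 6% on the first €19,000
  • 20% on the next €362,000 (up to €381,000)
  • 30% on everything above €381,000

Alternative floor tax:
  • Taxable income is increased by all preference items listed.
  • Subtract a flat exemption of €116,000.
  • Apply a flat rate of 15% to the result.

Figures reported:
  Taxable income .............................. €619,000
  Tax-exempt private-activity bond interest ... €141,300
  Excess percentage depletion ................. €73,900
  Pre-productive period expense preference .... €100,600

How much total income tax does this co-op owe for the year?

€144,940

Standard income tax:
  €19,000 × 6% = €1,140
  €362,000 × 20% = €72,400
  €238,000 × 30% = €71,400
  → €144,940

Alternative floor tax:
  Adjusted income: €619,000 + €141,300 + €73,900 + €100,600 = €934,800
  Less exemption €116,000 → base €818,800
  €818,800 × 15% = €122,820

€144,940 > €122,820, so the standard income tax governs.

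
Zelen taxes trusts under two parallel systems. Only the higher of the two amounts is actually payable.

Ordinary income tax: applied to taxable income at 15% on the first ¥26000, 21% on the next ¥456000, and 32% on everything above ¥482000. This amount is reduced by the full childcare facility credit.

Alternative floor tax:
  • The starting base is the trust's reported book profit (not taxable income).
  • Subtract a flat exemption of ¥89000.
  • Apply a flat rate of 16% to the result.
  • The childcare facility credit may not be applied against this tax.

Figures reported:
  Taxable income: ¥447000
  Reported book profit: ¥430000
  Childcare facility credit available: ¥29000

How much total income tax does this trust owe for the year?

Alternative floor tax:
  Base (reported book profit): ¥430000
  Less exemption ¥89000 → base ¥341000
  ¥341000 × 16% = ¥54560

Ordinary income tax:
  ¥26000 × 15% = ¥3900
  ¥421000 × 21% = ¥88410
  → ¥92310
  Less childcare facility credit ¥29000 → ¥63310

¥63310 > ¥54560, so the ordinary income tax governs.

¥63310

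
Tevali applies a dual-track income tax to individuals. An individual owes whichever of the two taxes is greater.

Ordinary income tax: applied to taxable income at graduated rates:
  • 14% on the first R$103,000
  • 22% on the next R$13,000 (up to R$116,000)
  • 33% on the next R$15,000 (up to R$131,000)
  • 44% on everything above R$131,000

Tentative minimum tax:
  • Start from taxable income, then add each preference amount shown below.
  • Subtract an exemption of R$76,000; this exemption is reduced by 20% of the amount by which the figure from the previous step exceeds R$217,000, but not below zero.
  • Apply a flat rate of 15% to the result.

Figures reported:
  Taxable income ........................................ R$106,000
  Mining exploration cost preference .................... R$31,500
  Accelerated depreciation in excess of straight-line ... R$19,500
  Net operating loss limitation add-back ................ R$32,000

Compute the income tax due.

R$16,950

Ordinary income tax:
  R$103,000 × 14% = R$14,420
  R$3,000 × 22% = R$660
  → R$15,080

Tentative minimum tax:
  Adjusted income: R$106,000 + R$31,500 + R$19,500 + R$32,000 = R$189,000
  Exemption: R$189,000 ≤ R$217,000, so full R$76,000 applies
  Base: R$189,000 − R$76,000 = R$113,000
  R$113,000 × 15% = R$16,950

R$16,950 > R$15,080, so the tentative minimum tax is the binding amount.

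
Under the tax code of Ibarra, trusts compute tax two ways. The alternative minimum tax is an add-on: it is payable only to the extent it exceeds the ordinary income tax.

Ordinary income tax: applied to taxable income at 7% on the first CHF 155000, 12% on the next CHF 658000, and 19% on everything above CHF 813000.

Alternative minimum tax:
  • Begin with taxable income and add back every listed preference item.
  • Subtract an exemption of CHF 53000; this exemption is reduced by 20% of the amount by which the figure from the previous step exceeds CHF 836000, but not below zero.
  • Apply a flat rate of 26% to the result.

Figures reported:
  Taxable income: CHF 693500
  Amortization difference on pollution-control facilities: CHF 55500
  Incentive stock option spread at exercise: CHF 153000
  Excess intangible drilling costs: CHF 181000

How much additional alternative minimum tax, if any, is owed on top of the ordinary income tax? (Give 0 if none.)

Alternative minimum tax:
  Adjusted income: CHF 693500 + CHF 55500 + CHF 153000 + CHF 181000 = CHF 1083000
  Exemption: CHF 53000 − 20% × (CHF 1083000 − CHF 836000) = CHF 53000 − CHF 49400 = CHF 3600
  Base: CHF 1083000 − CHF 3600 = CHF 1079400
  CHF 1079400 × 26% = CHF 280644

Ordinary income tax:
  CHF 155000 × 7% = CHF 10850
  CHF 538500 × 12% = CHF 64620
  → CHF 75470

Excess of alternative minimum tax over ordinary income tax: CHF 280644 − CHF 75470 = CHF 205174.

CHF 205174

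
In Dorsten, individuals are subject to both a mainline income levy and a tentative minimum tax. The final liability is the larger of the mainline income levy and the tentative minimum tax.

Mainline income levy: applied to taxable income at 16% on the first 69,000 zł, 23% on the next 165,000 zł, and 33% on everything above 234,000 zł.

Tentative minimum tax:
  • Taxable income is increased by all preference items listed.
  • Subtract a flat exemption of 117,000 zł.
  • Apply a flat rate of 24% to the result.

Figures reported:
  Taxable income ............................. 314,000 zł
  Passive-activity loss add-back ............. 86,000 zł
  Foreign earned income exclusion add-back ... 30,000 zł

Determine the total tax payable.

Tentative minimum tax:
  Adjusted income: 314,000 zł + 86,000 zł + 30,000 zł = 430,000 zł
  Less exemption 117,000 zł → base 313,000 zł
  313,000 zł × 24% = 75,120 zł

Mainline income levy:
  69,000 zł × 16% = 11,040 zł
  165,000 zł × 23% = 37,950 zł
  80,000 zł × 33% = 26,400 zł
  → 75,390 zł

75,390 zł > 75,120 zł, so the mainline income levy governs.

75,390 zł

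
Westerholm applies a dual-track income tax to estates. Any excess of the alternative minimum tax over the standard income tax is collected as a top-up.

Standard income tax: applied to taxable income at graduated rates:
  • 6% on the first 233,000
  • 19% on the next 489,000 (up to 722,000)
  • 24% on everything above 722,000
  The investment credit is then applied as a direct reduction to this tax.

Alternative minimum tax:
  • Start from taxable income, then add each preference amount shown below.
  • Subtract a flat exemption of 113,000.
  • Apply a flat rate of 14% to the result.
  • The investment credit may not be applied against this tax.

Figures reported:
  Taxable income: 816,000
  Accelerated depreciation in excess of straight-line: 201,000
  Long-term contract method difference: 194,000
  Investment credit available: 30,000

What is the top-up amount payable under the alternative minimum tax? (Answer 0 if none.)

54,270

Standard income tax:
  233,000 × 6% = 13,980
  489,000 × 19% = 92,910
  94,000 × 24% = 22,560
  → 129,450
  Less investment credit 30,000 → 99,450

Alternative minimum tax:
  Adjusted income: 816,000 + 201,000 + 194,000 = 1,211,000
  Less exemption 113,000 → base 1,098,000
  1,098,000 × 14% = 153,720

Excess of alternative minimum tax over standard income tax: 153,720 − 99,450 = 54,270.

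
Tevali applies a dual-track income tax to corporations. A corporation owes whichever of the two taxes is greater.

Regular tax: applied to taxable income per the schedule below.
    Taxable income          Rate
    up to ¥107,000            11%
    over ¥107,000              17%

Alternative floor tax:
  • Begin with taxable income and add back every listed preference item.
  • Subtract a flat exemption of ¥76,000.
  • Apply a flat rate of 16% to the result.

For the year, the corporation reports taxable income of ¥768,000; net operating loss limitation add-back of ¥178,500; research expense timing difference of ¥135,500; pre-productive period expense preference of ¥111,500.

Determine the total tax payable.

Regular tax:
  ¥107,000 × 11% = ¥11,770
  ¥661,000 × 17% = ¥112,370
  → ¥124,140

Alternative floor tax:
  Adjusted income: ¥768,000 + ¥178,500 + ¥135,500 + ¥111,500 = ¥1,193,500
  Less exemption ¥76,000 → base ¥1,117,500
  ¥1,117,500 × 16% = ¥178,800

¥178,800 > ¥124,140, so the alternative floor tax is the binding amount.

¥178,800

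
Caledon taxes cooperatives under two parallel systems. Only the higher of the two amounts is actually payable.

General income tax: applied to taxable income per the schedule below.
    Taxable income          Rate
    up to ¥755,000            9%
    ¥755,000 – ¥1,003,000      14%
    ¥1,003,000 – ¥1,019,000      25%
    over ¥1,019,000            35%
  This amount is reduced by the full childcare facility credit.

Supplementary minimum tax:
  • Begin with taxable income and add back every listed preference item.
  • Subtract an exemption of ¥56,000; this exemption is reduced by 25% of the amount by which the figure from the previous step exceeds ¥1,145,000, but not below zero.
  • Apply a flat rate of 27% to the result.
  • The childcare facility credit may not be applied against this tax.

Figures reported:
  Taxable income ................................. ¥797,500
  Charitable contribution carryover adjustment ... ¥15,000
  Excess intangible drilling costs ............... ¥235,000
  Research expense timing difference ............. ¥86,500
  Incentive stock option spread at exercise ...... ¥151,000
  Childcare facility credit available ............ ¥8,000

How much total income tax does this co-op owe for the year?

¥341,280

General income tax:
  ¥755,000 × 9% = ¥67,950
  ¥42,500 × 14% = ¥5,950
  → ¥73,900
  Less childcare facility credit ¥8,000 → ¥65,900

Supplementary minimum tax:
  Adjusted income: ¥797,500 + ¥15,000 + ¥235,000 + ¥86,500 + ¥151,000 = ¥1,285,000
  Exemption: ¥56,000 − 25% × (¥1,285,000 − ¥1,145,000) = ¥56,000 − ¥35,000 = ¥21,000
  Base: ¥1,285,000 − ¥21,000 = ¥1,264,000
  ¥1,264,000 × 27% = ¥341,280

¥341,280 > ¥65,900, so the supplementary minimum tax is the binding amount.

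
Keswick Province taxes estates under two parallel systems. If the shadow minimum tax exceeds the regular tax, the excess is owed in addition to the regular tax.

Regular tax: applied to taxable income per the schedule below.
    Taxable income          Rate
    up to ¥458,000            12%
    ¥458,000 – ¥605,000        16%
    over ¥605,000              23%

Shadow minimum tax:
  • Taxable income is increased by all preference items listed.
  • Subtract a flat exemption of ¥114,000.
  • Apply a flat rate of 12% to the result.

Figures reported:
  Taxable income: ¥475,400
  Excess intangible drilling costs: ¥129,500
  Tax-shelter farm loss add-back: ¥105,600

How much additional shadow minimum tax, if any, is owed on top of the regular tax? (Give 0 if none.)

Shadow minimum tax:
  Adjusted income: ¥475,400 + ¥129,500 + ¥105,600 = ¥710,500
  Less exemption ¥114,000 → base ¥596,500
  ¥596,500 × 12% = ¥71,580

Regular tax:
  ¥458,000 × 12% = ¥54,960
  ¥17,400 × 16% = ¥2,784
  → ¥57,744

Excess of shadow minimum tax over regular tax: ¥71,580 − ¥57,744 = ¥13,836.

¥13,836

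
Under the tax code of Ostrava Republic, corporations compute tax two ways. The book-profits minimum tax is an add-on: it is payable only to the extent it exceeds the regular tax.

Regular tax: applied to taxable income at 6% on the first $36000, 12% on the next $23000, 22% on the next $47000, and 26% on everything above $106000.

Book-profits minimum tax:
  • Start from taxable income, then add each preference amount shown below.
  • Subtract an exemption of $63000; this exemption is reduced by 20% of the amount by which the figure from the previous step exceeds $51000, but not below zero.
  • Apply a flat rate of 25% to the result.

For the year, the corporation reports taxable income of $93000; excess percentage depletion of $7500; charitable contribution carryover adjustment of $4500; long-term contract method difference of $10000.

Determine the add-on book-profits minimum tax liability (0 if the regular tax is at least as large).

$3800

Book-profits minimum tax:
  Adjusted income: $93000 + $7500 + $4500 + $10000 = $115000
  Exemption: $63000 − 20% × ($115000 − $51000) = $63000 − $12800 = $50200
  Base: $115000 − $50200 = $64800
  $64800 × 25% = $16200

Regular tax:
  $36000 × 6% = $2160
  $23000 × 12% = $2760
  $34000 × 22% = $7480
  → $12400

Excess of book-profits minimum tax over regular tax: $16200 − $12400 = $3800.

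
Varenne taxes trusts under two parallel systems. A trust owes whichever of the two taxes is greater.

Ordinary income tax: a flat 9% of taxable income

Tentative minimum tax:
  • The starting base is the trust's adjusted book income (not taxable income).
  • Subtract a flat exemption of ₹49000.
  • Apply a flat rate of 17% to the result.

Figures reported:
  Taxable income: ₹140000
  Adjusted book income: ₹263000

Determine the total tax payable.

Tentative minimum tax:
  Base (adjusted book income): ₹263000
  Less exemption ₹49000 → base ₹214000
  ₹214000 × 17% = ₹36380

Ordinary income tax:
  ₹140000 × 9% = ₹12600

₹36380 > ₹12600, so the tentative minimum tax is the binding amount.

₹36380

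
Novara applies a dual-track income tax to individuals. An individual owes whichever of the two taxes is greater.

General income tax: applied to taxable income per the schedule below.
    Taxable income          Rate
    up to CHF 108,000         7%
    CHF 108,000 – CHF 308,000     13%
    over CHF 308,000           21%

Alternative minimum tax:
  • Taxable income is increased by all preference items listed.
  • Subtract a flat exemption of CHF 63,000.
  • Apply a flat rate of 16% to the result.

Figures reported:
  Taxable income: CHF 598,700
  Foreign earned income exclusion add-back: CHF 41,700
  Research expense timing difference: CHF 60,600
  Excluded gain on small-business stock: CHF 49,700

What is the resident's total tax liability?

CHF 110,032

General income tax:
  CHF 108,000 × 7% = CHF 7,560
  CHF 200,000 × 13% = CHF 26,000
  CHF 290,700 × 21% = CHF 61,047
  → CHF 94,607

Alternative minimum tax:
  Adjusted income: CHF 598,700 + CHF 41,700 + CHF 60,600 + CHF 49,700 = CHF 750,700
  Less exemption CHF 63,000 → base CHF 687,700
  CHF 687,700 × 16% = CHF 110,032

CHF 110,032 > CHF 94,607, so the alternative minimum tax is the binding amount.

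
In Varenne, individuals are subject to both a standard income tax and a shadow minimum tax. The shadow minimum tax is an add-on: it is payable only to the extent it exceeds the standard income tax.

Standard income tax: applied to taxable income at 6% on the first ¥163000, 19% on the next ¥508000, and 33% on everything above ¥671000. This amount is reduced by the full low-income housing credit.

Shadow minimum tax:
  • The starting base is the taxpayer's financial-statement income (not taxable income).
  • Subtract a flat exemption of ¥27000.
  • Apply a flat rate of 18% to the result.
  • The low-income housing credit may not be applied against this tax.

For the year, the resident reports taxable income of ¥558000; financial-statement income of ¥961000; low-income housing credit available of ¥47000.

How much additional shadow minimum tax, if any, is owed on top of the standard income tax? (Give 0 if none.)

Standard income tax:
  ¥163000 × 6% = ¥9780
  ¥395000 × 19% = ¥75050
  → ¥84830
  Less low-income housing credit ¥47000 → ¥37830

Shadow minimum tax:
  Base (financial-statement income): ¥961000
  Less exemption ¥27000 → base ¥934000
  ¥934000 × 18% = ¥168120

Excess of shadow minimum tax over standard income tax: ¥168120 − ¥37830 = ¥130290.

¥130290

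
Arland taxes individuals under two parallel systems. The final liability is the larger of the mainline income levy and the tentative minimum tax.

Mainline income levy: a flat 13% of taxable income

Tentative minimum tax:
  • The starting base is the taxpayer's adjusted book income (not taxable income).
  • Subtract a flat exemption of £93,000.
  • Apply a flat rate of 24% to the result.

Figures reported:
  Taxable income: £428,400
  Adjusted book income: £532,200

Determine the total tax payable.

Mainline income levy:
  £428,400 × 13% = £55,692

Tentative minimum tax:
  Base (adjusted book income): £532,200
  Less exemption £93,000 → base £439,200
  £439,200 × 24% = £105,408

£105,408 > £55,692, so the tentative minimum tax is the binding amount.

£105,408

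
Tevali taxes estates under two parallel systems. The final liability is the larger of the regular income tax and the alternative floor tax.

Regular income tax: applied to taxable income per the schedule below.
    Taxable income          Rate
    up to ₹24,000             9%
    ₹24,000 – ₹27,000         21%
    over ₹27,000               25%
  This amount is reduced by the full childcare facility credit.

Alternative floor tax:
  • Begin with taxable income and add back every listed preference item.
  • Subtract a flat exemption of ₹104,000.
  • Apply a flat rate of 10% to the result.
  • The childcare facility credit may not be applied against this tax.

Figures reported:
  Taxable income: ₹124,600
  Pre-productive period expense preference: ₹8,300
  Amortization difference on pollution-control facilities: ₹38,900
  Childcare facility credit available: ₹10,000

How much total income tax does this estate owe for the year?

Regular income tax:
  ₹24,000 × 9% = ₹2,160
  ₹3,000 × 21% = ₹630
  ₹97,600 × 25% = ₹24,400
  → ₹27,190
  Less childcare facility credit ₹10,000 → ₹17,190

Alternative floor tax:
  Adjusted income: ₹124,600 + ₹8,300 + ₹38,900 = ₹171,800
  Less exemption ₹104,000 → base ₹67,800
  ₹67,800 × 10% = ₹6,780

₹17,190 > ₹6,780, so the regular income tax governs.

₹17,190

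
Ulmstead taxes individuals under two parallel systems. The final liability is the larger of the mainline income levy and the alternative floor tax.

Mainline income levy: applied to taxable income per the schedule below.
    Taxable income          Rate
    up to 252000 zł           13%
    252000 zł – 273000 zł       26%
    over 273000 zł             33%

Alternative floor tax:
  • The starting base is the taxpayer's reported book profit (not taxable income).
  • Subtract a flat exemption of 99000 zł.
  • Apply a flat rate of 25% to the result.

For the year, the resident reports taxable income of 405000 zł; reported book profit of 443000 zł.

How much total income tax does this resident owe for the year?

Mainline income levy:
  252000 zł × 13% = 32760 zł
  21000 zł × 26% = 5460 zł
  132000 zł × 33% = 43560 zł
  → 81780 zł

Alternative floor tax:
  Base (reported book profit): 443000 zł
  Less exemption 99000 zł → base 344000 zł
  344000 zł × 25% = 86000 zł

86000 zł > 81780 zł, so the alternative floor tax is the binding amount.

86000 zł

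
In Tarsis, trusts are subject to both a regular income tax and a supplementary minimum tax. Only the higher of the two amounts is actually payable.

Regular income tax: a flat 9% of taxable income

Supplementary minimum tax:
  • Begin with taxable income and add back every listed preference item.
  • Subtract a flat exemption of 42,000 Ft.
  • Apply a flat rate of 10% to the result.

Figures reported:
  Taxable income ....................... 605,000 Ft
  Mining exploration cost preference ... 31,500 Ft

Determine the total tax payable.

Supplementary minimum tax:
  Adjusted income: 605,000 Ft + 31,500 Ft = 636,500 Ft
  Less exemption 42,000 Ft → base 594,500 Ft
  594,500 Ft × 10% = 59,450 Ft

Regular income tax:
  605,000 Ft × 9% = 54,450 Ft

59,450 Ft > 54,450 Ft, so the supplementary minimum tax is the binding amount.

59,450 Ft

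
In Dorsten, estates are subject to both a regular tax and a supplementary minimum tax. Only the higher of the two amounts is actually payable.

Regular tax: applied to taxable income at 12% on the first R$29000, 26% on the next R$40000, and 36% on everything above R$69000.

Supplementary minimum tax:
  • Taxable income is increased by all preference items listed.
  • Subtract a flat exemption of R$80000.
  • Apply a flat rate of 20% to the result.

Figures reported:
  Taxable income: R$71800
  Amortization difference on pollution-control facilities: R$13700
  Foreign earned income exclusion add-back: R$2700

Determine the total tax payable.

Regular tax:
  R$29000 × 12% = R$3480
  R$40000 × 26% = R$10400
  R$2800 × 36% = R$1008
  → R$14888

Supplementary minimum tax:
  Adjusted income: R$71800 + R$13700 + R$2700 = R$88200
  Less exemption R$80000 → base R$8200
  R$8200 × 20% = R$1640

R$14888 > R$1640, so the regular tax governs.

R$14888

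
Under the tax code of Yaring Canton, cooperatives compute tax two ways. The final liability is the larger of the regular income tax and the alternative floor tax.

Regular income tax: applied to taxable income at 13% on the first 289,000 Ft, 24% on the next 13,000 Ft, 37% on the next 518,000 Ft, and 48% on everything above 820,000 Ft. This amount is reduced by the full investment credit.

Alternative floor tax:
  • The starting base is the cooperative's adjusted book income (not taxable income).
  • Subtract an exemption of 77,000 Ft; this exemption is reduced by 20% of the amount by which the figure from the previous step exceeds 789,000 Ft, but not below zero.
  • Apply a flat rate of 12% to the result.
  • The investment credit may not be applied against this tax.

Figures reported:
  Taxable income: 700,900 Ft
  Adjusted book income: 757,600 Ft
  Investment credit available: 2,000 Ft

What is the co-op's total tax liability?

186,283 Ft

Alternative floor tax:
  Base (adjusted book income): 757,600 Ft
  Exemption: 757,600 Ft ≤ 789,000 Ft, so full 77,000 Ft applies
  Base: 757,600 Ft − 77,000 Ft = 680,600 Ft
  680,600 Ft × 12% = 81,672 Ft

Regular income tax:
  289,000 Ft × 13% = 37,570 Ft
  13,000 Ft × 24% = 3,120 Ft
  398,900 Ft × 37% = 147,593 Ft
  → 188,283 Ft
  Less investment credit 2,000 Ft → 186,283 Ft

186,283 Ft > 81,672 Ft, so the regular income tax governs.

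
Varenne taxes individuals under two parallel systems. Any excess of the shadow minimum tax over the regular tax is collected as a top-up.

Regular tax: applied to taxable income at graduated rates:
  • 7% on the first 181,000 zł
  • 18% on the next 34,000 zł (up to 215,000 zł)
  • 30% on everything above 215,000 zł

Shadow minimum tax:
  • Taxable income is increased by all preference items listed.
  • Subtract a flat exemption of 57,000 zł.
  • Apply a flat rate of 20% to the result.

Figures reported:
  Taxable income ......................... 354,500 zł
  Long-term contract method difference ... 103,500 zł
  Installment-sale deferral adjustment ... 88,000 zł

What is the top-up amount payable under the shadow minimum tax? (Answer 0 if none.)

Regular tax:
  181,000 zł × 7% = 12,670 zł
  34,000 zł × 18% = 6,120 zł
  139,500 zł × 30% = 41,850 zł
  → 60,640 zł

Shadow minimum tax:
  Adjusted income: 354,500 zł + 103,500 zł + 88,000 zł = 546,000 zł
  Less exemption 57,000 zł → base 489,000 zł
  489,000 zł × 20% = 97,800 zł

Excess of shadow minimum tax over regular tax: 97,800 zł − 60,640 zł = 37,160 zł.

37,160 zł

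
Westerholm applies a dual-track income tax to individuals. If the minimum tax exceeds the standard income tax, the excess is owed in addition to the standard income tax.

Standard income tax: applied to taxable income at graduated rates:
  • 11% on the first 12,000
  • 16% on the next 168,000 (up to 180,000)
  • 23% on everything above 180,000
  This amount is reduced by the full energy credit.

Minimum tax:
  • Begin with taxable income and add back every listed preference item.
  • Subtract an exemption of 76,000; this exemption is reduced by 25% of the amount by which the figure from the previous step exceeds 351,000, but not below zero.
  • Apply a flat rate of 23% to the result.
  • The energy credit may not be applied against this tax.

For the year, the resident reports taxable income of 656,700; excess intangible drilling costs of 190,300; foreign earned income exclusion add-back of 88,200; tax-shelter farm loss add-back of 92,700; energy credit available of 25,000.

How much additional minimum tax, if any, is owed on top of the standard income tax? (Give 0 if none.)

123,576

Standard income tax:
  12,000 × 11% = 1,320
  168,000 × 16% = 26,880
  476,700 × 23% = 109,641
  → 137,841
  Less energy credit 25,000 → 112,841

Minimum tax:
  Adjusted income: 656,700 + 190,300 + 88,200 + 92,700 = 1,027,900
  Exemption: 25% × (1,027,900 − 351,000) = 169,225 ≥ 76,000, so the exemption is fully phased out
  Base: 1,027,900 − 0 = 1,027,900
  1,027,900 × 23% = 236,417

Excess of minimum tax over standard income tax: 236,417 − 112,841 = 123,576.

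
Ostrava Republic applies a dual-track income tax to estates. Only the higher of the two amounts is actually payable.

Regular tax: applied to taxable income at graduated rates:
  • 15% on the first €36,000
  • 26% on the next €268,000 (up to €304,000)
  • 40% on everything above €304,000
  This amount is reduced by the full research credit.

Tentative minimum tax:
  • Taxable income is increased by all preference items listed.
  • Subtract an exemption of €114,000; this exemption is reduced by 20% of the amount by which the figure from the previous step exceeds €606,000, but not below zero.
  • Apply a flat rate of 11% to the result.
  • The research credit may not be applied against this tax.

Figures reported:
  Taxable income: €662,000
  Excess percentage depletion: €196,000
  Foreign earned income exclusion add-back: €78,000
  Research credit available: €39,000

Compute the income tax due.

€179,280

Tentative minimum tax:
  Adjusted income: €662,000 + €196,000 + €78,000 = €936,000
  Exemption: €114,000 − 20% × (€936,000 − €606,000) = €114,000 − €66,000 = €48,000
  Base: €936,000 − €48,000 = €888,000
  €888,000 × 11% = €97,680

Regular tax:
  €36,000 × 15% = €5,400
  €268,000 × 26% = €69,680
  €358,000 × 40% = €143,200
  → €218,280
  Less research credit €39,000 → €179,280

€179,280 > €97,680, so the regular tax governs.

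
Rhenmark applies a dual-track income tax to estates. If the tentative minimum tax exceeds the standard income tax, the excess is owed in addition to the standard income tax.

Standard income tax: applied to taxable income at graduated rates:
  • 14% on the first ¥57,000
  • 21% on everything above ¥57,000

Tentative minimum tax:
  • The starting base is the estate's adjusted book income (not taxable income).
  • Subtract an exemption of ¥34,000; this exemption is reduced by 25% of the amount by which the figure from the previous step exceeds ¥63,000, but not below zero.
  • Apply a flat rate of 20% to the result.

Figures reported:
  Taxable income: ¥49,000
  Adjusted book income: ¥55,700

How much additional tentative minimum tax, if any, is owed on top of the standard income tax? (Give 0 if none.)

¥0

Standard income tax:
  ¥49,000 × 14% = ¥6,860

Tentative minimum tax:
  Base (adjusted book income): ¥55,700
  Exemption: ¥55,700 ≤ ¥63,000, so full ¥34,000 applies
  Base: ¥55,700 − ¥34,000 = ¥21,700
  ¥21,700 × 20% = ¥4,340

¥4,340 ≤ ¥6,860, so no add-on is due.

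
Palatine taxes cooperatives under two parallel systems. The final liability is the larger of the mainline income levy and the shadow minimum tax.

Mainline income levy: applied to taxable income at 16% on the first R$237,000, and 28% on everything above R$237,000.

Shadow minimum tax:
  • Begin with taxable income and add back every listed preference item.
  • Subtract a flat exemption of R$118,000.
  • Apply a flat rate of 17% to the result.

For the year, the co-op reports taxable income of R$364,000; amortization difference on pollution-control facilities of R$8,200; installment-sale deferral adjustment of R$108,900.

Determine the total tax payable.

Mainline income levy:
  R$237,000 × 16% = R$37,920
  R$127,000 × 28% = R$35,560
  → R$73,480

Shadow minimum tax:
  Adjusted income: R$364,000 + R$8,200 + R$108,900 = R$481,100
  Less exemption R$118,000 → base R$363,100
  R$363,100 × 17% = R$61,727

R$73,480 > R$61,727, so the mainline income levy governs.

R$73,480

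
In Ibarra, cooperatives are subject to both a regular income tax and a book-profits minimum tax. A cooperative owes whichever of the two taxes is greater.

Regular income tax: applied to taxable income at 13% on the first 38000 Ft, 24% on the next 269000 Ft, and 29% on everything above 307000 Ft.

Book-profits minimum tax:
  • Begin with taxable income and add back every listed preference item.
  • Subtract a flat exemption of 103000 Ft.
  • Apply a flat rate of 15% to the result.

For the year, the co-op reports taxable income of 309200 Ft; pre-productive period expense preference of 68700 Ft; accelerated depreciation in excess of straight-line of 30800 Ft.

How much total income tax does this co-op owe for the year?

Regular income tax:
  38000 Ft × 13% = 4940 Ft
  269000 Ft × 24% = 64560 Ft
  2200 Ft × 29% = 638 Ft
  → 70138 Ft

Book-profits minimum tax:
  Adjusted income: 309200 Ft + 68700 Ft + 30800 Ft = 408700 Ft
  Less exemption 103000 Ft → base 305700 Ft
  305700 Ft × 15% = 45855 Ft

70138 Ft > 45855 Ft, so the regular income tax governs.

70138 Ft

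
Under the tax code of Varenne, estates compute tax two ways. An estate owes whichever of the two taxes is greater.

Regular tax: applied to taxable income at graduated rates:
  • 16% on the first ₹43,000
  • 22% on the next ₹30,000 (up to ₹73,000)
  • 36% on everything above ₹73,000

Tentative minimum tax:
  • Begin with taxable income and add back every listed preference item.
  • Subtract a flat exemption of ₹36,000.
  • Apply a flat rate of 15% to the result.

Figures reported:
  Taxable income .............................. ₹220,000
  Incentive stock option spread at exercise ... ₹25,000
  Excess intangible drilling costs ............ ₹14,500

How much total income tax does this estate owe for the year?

₹66,400

Regular tax:
  ₹43,000 × 16% = ₹6,880
  ₹30,000 × 22% = ₹6,600
  ₹147,000 × 36% = ₹52,920
  → ₹66,400

Tentative minimum tax:
  Adjusted income: ₹220,000 + ₹25,000 + ₹14,500 = ₹259,500
  Less exemption ₹36,000 → base ₹223,500
  ₹223,500 × 15% = ₹33,525

₹66,400 > ₹33,525, so the regular tax governs.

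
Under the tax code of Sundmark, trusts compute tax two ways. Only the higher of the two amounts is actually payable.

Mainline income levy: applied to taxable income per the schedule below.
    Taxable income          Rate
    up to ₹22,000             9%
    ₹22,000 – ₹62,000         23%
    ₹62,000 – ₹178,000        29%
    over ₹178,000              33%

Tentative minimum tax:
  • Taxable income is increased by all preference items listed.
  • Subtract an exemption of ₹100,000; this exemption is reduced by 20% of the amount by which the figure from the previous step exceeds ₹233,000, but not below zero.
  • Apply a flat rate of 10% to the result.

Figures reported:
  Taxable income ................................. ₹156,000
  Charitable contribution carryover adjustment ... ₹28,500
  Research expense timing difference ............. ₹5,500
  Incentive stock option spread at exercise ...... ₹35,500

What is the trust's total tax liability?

₹38,440

Mainline income levy:
  ₹22,000 × 9% = ₹1,980
  ₹40,000 × 23% = ₹9,200
  ₹94,000 × 29% = ₹27,260
  → ₹38,440

Tentative minimum tax:
  Adjusted income: ₹156,000 + ₹28,500 + ₹5,500 + ₹35,500 = ₹225,500
  Exemption: ₹225,500 ≤ ₹233,000, so full ₹100,000 applies
  Base: ₹225,500 − ₹100,000 = ₹125,500
  ₹125,500 × 10% = ₹12,550

₹38,440 > ₹12,550, so the mainline income levy governs.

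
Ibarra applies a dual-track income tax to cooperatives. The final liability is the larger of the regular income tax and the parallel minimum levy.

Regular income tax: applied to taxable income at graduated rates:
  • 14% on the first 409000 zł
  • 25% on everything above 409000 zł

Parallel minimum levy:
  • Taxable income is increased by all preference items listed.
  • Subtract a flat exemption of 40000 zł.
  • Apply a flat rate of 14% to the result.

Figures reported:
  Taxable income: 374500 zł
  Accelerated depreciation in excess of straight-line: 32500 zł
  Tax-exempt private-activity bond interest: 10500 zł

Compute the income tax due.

52850 zł

Regular income tax:
  374500 zł × 14% = 52430 zł

Parallel minimum levy:
  Adjusted income: 374500 zł + 32500 zł + 10500 zł = 417500 zł
  Less exemption 40000 zł → base 377500 zł
  377500 zł × 14% = 52850 zł

52850 zł > 52430 zł, so the parallel minimum levy is the binding amount.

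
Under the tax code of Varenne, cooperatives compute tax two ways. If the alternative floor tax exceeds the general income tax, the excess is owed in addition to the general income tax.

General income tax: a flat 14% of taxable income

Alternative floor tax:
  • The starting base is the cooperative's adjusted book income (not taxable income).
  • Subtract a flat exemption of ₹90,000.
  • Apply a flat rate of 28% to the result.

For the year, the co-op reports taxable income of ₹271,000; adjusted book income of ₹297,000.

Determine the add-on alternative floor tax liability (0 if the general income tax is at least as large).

General income tax:
  ₹271,000 × 14% = ₹37,940

Alternative floor tax:
  Base (adjusted book income): ₹297,000
  Less exemption ₹90,000 → base ₹207,000
  ₹207,000 × 28% = ₹57,960

Excess of alternative floor tax over general income tax: ₹57,960 − ₹37,940 = ₹20,020.

₹20,020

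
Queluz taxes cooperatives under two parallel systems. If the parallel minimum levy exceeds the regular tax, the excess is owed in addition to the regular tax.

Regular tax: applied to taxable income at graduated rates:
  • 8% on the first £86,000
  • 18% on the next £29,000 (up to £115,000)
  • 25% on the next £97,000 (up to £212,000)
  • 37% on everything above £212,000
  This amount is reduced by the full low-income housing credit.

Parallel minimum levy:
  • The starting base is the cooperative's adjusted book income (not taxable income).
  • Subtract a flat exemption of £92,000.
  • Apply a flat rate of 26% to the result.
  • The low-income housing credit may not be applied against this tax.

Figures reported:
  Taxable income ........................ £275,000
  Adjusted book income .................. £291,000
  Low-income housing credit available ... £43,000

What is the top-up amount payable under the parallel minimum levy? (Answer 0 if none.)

Parallel minimum levy:
  Base (adjusted book income): £291,000
  Less exemption £92,000 → base £199,000
  £199,000 × 26% = £51,740

Regular tax:
  £86,000 × 8% = £6,880
  £29,000 × 18% = £5,220
  £97,000 × 25% = £24,250
  £63,000 × 37% = £23,310
  → £59,660
  Less low-income housing credit £43,000 → £16,660

Excess of parallel minimum levy over regular tax: £51,740 − £16,660 = £35,080.

£35,080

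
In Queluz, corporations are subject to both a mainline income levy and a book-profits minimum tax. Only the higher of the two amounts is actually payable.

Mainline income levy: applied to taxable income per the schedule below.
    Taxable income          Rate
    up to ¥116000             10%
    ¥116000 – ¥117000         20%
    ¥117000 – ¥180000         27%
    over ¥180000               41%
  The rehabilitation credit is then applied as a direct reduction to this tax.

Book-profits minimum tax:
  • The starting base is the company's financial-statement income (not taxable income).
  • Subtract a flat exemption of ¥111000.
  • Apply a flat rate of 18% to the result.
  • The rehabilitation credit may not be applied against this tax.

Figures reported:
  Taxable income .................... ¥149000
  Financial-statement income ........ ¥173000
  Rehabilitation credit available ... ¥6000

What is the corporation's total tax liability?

¥14440

Mainline income levy:
  ¥116000 × 10% = ¥11600
  ¥1000 × 20% = ¥200
  ¥32000 × 27% = ¥8640
  → ¥20440
  Less rehabilitation credit ¥6000 → ¥14440

Book-profits minimum tax:
  Base (financial-statement income): ¥173000
  Less exemption ¥111000 → base ¥62000
  ¥62000 × 18% = ¥11160

¥14440 > ¥11160, so the mainline income levy governs.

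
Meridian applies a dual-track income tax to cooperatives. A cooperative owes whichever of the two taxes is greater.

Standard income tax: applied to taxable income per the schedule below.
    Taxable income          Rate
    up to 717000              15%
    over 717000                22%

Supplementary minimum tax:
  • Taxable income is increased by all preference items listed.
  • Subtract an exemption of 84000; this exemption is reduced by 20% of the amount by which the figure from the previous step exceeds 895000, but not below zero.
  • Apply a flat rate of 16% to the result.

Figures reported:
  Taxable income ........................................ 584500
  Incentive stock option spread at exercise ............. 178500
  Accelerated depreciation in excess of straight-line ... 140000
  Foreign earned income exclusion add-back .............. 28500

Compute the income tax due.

Supplementary minimum tax:
  Adjusted income: 584500 + 178500 + 140000 + 28500 = 931500
  Exemption: 84000 − 20% × (931500 − 895000) = 84000 − 7300 = 76700
  Base: 931500 − 76700 = 854800
  854800 × 16% = 136768

Standard income tax:
  584500 × 15% = 87675

136768 > 87675, so the supplementary minimum tax is the binding amount.

136768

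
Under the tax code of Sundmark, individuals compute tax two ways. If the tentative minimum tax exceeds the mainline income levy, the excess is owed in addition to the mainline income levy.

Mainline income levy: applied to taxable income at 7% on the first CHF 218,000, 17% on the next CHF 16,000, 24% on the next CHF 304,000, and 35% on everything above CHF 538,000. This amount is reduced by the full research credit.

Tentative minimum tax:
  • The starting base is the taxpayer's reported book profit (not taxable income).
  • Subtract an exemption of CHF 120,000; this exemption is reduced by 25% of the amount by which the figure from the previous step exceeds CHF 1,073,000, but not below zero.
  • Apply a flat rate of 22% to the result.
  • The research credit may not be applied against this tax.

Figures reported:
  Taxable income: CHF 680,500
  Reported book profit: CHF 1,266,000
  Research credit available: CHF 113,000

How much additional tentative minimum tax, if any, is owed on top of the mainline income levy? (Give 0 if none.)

Tentative minimum tax:
  Base (reported book profit): CHF 1,266,000
  Exemption: CHF 120,000 − 25% × (CHF 1,266,000 − CHF 1,073,000) = CHF 120,000 − CHF 48,250 = CHF 71,750
  Base: CHF 1,266,000 − CHF 71,750 = CHF 1,194,250
  CHF 1,194,250 × 22% = CHF 262,735

Mainline income levy:
  CHF 218,000 × 7% = CHF 15,260
  CHF 16,000 × 17% = CHF 2,720
  CHF 304,000 × 24% = CHF 72,960
  CHF 142,500 × 35% = CHF 49,875
  → CHF 140,815
  Less research credit CHF 113,000 → CHF 27,815

Excess of tentative minimum tax over mainline income levy: CHF 262,735 − CHF 27,815 = CHF 234,920.

CHF 234,920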